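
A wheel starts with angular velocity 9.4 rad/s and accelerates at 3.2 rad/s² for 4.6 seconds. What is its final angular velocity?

ω = ω₀ + αt = 9.4 + 3.2 × 4.6 = 24.12 rad/s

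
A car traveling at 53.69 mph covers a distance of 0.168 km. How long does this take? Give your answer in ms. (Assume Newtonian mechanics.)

d = 0.168 km × 1000.0 = 168.0 m
v = 53.69 mph × 0.44704 = 24.0016 m/s
t = d / v = 168.0 / 24.0016 = 6.99953 s
t = 6.99953 s / 0.001 = 7000 ms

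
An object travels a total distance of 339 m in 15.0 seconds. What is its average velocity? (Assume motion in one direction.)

v_avg = Δd / Δt = 339 / 15.0 = 22.6 m/s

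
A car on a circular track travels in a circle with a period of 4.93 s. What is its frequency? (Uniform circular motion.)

f = 1/T = 1/4.93 = 0.2028 Hz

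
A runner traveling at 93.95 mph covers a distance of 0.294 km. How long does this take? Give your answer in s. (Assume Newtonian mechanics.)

d = 0.294 km × 1000.0 = 294.0 m
v = 93.95 mph × 0.44704 = 41.9994 m/s
t = d / v = 294.0 / 41.9994 = 7.0 s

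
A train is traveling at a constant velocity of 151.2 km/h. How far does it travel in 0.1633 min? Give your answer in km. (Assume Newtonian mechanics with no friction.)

v = 151.2 km/h × 0.2777777777777778 = 42.0 m/s
t = 0.1633 min × 60.0 = 9.798 s
d = v × t = 42.0 × 9.798 = 411.516 m
d = 411.516 m / 1000.0 = 0.4115 km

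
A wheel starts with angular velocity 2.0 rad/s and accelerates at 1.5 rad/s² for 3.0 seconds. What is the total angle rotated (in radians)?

θ = ω₀t + ½αt² = 2.0×3.0 + ½×1.5×3.0² = 12.75 rad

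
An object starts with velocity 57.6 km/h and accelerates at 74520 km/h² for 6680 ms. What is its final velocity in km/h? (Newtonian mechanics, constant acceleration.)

v₀ = 57.6 km/h × 0.2777777777777778 = 16.0 m/s
a = 74520 km/h² × 7.716049382716049e-05 = 5.75 m/s²
t = 6680 ms × 0.001 = 6.68 s
v = v₀ + a × t = 16.0 + 5.75 × 6.68 = 54.41 m/s
v = 54.41 m/s / 0.2777777777777778 = 195.9 km/h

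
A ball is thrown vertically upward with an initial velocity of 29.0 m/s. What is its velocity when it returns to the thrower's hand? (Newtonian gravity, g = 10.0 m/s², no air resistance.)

By conservation of energy (no air resistance), the ball returns to the throw height with the same speed as launch, but directed downward.
|v_ground| = v₀ = 29.0 m/s
v_ground = 29.0 m/s (downward)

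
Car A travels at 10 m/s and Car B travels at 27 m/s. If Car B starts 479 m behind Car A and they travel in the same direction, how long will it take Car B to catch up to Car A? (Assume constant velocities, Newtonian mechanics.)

Relative speed: v_rel = 27 - 10 = 17 m/s
Time to catch: t = d₀/v_rel = 479/17 = 28.18 s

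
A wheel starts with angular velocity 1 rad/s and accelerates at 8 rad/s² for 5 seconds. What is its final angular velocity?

ω = ω₀ + αt = 1 + 8 × 5 = 41 rad/s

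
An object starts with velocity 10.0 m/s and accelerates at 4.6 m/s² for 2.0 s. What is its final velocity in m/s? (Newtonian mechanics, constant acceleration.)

v = v₀ + a × t = 10.0 + 4.6 × 2.0 = 19.2 m/s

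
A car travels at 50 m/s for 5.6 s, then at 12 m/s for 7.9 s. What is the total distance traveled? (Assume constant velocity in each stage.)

d₁ = v₁t₁ = 50 × 5.6 = 280.0 m
d₂ = v₂t₂ = 12 × 7.9 = 94.8 m
d_total = 280.0 + 94.8 = 374.8 m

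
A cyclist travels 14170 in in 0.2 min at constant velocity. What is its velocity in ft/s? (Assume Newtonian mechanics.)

d = 14170 in × 0.0254 = 359.918 m
t = 0.2 min × 60.0 = 12.0 s
v = d / t = 359.918 / 12.0 = 29.9932 m/s
v = 29.9932 m/s / 0.3048 = 98.4 ft/s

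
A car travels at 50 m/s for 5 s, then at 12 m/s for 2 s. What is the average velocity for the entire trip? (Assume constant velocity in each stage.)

d₁ = v₁t₁ = 50 × 5 = 250 m
d₂ = v₂t₂ = 12 × 2 = 24 m
d_total = 274 m, t_total = 7 s
v_avg = d_total/t_total = 274/7 = 39.14 m/s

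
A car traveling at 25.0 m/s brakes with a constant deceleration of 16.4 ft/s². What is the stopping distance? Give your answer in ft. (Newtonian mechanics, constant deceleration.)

a = 16.4 ft/s² × 0.3048 = 4.99872 m/s²
d = v₀² / (2a) = 25.0² / (2 × 4.99872) = 625.0 / 9.99744 = 62.516 m
d = 62.516 m / 0.3048 = 205.1 ft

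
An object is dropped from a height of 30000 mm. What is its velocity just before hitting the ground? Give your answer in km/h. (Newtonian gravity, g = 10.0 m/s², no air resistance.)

h = 30000 mm × 0.001 = 30.0 m
v = √(2gh) = √(2 × 10.0 × 30.0) = 24.4949 m/s
v = 24.4949 m/s / 0.2777777777777778 = 88.18 km/h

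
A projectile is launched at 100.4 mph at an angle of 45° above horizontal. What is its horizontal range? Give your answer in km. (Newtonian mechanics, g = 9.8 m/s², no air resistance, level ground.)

v₀ = 100.4 mph × 0.44704 = 44.8828 m/s
R = v₀² × sin(2θ) / g = 44.8828² × sin(2 × 45°) / 9.8 = 2014.47 × 1.0 / 9.8 = 205.558 m
R = 205.558 m / 1000.0 = 0.2056 km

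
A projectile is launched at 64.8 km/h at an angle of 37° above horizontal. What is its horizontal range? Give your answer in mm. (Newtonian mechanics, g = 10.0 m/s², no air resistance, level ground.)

v₀ = 64.8 km/h × 0.2777777777777778 = 18.0 m/s
R = v₀² × sin(2θ) / g = 18.0² × sin(2 × 37°) / 10.0 = 324.0 × 0.961262 / 10.0 = 31.1449 m
R = 31.1449 m / 0.001 = 31140 mm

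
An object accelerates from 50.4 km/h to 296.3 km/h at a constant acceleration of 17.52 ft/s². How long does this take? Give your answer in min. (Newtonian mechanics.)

v₀ = 50.4 km/h × 0.2777777777777778 = 14.0 m/s
v = 296.3 km/h × 0.2777777777777778 = 82.3056 m/s
a = 17.52 ft/s² × 0.3048 = 5.3401 m/s²
t = (v - v₀) / a = (82.3056 - 14.0) / 5.3401 = 12.7911 s
t = 12.7911 s / 60.0 = 0.2132 min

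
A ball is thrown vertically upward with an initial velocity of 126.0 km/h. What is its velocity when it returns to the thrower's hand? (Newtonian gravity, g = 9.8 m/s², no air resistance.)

By conservation of energy (no air resistance), the ball returns to the throw height with the same speed as launch, but directed downward.
|v_ground| = v₀ = 126.0 km/h
v_ground = 126.0 km/h (downward)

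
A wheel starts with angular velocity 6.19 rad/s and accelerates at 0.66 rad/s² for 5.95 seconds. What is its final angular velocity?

ω = ω₀ + αt = 6.19 + 0.66 × 5.95 = 10.12 rad/s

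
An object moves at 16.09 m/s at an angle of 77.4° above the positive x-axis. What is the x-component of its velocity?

vₓ = v cos(θ) = 16.09 × cos(77.4°) = 3.51 m/s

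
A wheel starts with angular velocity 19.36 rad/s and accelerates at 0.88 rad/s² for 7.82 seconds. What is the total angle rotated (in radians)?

θ = ω₀t + ½αt² = 19.36×7.82 + ½×0.88×7.82² = 178.3 rad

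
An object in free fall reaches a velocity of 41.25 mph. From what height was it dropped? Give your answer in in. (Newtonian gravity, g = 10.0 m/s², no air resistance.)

v = 41.25 mph × 0.44704 = 18.4404 m/s
h = v² / (2g) = 18.4404² / (2 × 10.0) = 17.0024 m
h = 17.0024 m / 0.0254 = 669.4 in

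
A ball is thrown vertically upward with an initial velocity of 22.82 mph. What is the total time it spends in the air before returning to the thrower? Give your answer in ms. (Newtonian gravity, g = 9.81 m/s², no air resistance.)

v₀ = 22.82 mph × 0.44704 = 10.2015 m/s
t_total = 2 × v₀ / g = 2 × 10.2015 / 9.81 = 2.07982 s
t_total = 2.07982 s / 0.001 = 2080 ms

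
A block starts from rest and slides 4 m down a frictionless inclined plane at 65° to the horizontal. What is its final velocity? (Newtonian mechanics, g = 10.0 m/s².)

a = g sin(θ) = 10.0 × sin(65°) = 9.0631 m/s²
v = √(2ad) = √(2 × 9.0631 × 4) = 8.51 m/s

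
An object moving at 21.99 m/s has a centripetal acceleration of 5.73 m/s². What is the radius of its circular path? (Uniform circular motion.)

r = v²/a_c = 21.99²/5.73 = 84.39 m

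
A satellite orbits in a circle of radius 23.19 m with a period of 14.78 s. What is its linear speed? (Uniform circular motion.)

v = 2πr/T = 2π×23.19/14.78 = 9.86 m/s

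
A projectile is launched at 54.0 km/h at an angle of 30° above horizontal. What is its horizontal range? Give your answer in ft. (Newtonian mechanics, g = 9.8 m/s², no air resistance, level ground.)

v₀ = 54.0 km/h × 0.2777777777777778 = 15.0 m/s
R = v₀² × sin(2θ) / g = 15.0² × sin(2 × 30°) / 9.8 = 225.0 × 0.866025 / 9.8 = 19.8832 m
R = 19.8832 m / 0.3048 = 65.23 ft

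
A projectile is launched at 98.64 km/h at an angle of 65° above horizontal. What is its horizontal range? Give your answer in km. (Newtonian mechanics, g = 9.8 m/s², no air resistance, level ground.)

v₀ = 98.64 km/h × 0.2777777777777778 = 27.4 m/s
R = v₀² × sin(2θ) / g = 27.4² × sin(2 × 65°) / 9.8 = 750.76 × 0.766044 / 9.8 = 58.6852 m
R = 58.6852 m / 1000.0 = 0.05869 km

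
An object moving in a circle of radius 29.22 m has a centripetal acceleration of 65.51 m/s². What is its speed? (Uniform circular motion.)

v = √(a_c × r) = √(65.51 × 29.22) = 43.75 m/s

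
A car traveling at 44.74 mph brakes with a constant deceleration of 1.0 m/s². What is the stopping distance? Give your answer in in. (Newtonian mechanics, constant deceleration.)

v₀ = 44.74 mph × 0.44704 = 20.0006 m/s
d = v₀² / (2a) = 20.0006² / (2 × 1.0) = 400.024 / 2.0 = 200.012 m
d = 200.012 m / 0.0254 = 7874 in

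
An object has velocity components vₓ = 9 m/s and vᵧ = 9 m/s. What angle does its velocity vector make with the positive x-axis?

θ = arctan(vᵧ/vₓ) = arctan(9/9) = 45.0°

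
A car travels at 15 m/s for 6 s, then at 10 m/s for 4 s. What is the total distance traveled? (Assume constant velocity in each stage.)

d₁ = v₁t₁ = 15 × 6 = 90 m
d₂ = v₂t₂ = 10 × 4 = 40 m
d_total = 90 + 40 = 130 m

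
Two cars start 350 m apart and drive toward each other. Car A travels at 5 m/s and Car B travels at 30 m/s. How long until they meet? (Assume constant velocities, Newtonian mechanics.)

Combined speed: v_combined = 5 + 30 = 35 m/s
Time to meet: t = d/v_combined = 350/35 = 10.0 s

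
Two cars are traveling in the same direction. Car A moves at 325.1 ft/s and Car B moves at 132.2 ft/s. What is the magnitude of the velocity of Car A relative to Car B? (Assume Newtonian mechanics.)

v_rel = |v_A - v_B| = |325.1 - 132.2| = 192.9 ft/s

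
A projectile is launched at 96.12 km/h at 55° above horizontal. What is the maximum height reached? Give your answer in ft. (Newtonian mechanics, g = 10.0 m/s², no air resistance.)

v₀ = 96.12 km/h × 0.2777777777777778 = 26.7 m/s
H = v₀² × sin²(θ) / (2g) = 26.7² × sin(55°)² / (2 × 10.0) = 712.89 × 0.67101 / 20.0 = 23.9178 m
H = 23.9178 m / 0.3048 = 78.47 ft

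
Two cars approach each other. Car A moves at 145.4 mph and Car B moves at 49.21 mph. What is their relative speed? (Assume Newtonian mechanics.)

v_rel = v_A + v_B = 145.4 + 49.21 = 194.61 mph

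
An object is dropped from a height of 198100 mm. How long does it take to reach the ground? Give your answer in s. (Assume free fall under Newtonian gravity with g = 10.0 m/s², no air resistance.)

h = 198100 mm × 0.001 = 198.1 m
t = √(2h/g) = √(2 × 198.1 / 10.0) = 6.294 s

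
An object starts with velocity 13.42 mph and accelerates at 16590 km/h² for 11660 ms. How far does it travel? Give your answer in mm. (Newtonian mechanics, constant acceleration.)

v₀ = 13.42 mph × 0.44704 = 5.99928 m/s
a = 16590 km/h² × 7.716049382716049e-05 = 1.28009 m/s²
t = 11660 ms × 0.001 = 11.66 s
d = v₀ × t + ½ × a × t² = 5.99928 × 11.66 + 0.5 × 1.28009 × 11.66² = 156.969 m
d = 156.969 m / 0.001 = 157000 mm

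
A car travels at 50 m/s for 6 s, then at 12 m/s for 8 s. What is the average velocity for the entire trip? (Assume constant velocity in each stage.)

d₁ = v₁t₁ = 50 × 6 = 300 m
d₂ = v₂t₂ = 12 × 8 = 96 m
d_total = 396 m, t_total = 14 s
v_avg = d_total/t_total = 396/14 = 28.29 m/s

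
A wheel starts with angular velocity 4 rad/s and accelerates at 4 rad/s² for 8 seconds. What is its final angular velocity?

ω = ω₀ + αt = 4 + 4 × 8 = 36 rad/s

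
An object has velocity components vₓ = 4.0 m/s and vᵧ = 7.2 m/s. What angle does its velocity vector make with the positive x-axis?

θ = arctan(vᵧ/vₓ) = arctan(7.2/4.0) = 60.95°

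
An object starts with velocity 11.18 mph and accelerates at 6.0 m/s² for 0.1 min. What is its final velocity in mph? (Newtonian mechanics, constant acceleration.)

v₀ = 11.18 mph × 0.44704 = 4.99791 m/s
t = 0.1 min × 60.0 = 6.0 s
v = v₀ + a × t = 4.99791 + 6.0 × 6.0 = 40.9979 m/s
v = 40.9979 m/s / 0.44704 = 91.71 mph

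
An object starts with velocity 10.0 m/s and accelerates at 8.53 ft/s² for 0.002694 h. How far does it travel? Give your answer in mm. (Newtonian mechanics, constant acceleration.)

a = 8.53 ft/s² × 0.3048 = 2.59994 m/s²
t = 0.002694 h × 3600.0 = 9.6984 s
d = v₀ × t + ½ × a × t² = 10.0 × 9.6984 + 0.5 × 2.59994 × 9.6984² = 219.258 m
d = 219.258 m / 0.001 = 219300 mm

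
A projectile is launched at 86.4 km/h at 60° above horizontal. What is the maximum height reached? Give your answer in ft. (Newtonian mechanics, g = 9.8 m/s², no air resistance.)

v₀ = 86.4 km/h × 0.2777777777777778 = 24.0 m/s
H = v₀² × sin²(θ) / (2g) = 24.0² × sin(60°)² / (2 × 9.8) = 576.0 × 0.75 / 19.6 = 22.0408 m
H = 22.0408 m / 0.3048 = 72.31 ft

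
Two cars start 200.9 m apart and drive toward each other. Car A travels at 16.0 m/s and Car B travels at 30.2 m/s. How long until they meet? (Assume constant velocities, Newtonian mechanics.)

Combined speed: v_combined = 16.0 + 30.2 = 46.2 m/s
Time to meet: t = d/v_combined = 200.9/46.2 = 4.35 s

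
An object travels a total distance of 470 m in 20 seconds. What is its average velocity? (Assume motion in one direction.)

v_avg = Δd / Δt = 470 / 20 = 23.5 m/s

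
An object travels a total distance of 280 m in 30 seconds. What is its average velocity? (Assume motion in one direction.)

v_avg = Δd / Δt = 280 / 30 = 9.33 m/s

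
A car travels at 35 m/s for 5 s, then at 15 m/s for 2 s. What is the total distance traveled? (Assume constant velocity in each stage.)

d₁ = v₁t₁ = 35 × 5 = 175 m
d₂ = v₂t₂ = 15 × 2 = 30 m
d_total = 175 + 30 = 205 m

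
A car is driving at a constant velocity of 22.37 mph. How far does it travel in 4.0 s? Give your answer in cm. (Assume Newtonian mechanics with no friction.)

v = 22.37 mph × 0.44704 = 10.0003 m/s
d = v × t = 10.0003 × 4.0 = 40.0012 m
d = 40.0012 m / 0.01 = 4000 cm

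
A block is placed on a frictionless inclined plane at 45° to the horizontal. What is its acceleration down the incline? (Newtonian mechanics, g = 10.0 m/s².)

a = g sin(θ) = 10.0 × sin(45°) = 10.0 × 0.7071 = 7.07 m/s²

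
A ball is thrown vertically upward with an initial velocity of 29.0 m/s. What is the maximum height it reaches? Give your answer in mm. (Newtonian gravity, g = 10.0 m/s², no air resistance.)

h_max = v₀² / (2g) = 29.0² / (2 × 10.0) = 841.0 / 20.0 = 42.05 m
h_max = 42.05 m / 0.001 = 42050 mm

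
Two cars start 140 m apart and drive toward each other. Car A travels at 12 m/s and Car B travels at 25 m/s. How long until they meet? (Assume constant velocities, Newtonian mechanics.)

Combined speed: v_combined = 12 + 25 = 37 m/s
Time to meet: t = d/v_combined = 140/37 = 3.78 s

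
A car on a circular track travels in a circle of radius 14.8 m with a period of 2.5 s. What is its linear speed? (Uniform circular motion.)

v = 2πr/T = 2π×14.8/2.5 = 37.2 m/s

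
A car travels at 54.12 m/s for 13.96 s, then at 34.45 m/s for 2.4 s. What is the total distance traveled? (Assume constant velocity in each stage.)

d₁ = v₁t₁ = 54.12 × 13.96 = 755.5152 m
d₂ = v₂t₂ = 34.45 × 2.4 = 82.68 m
d_total = 755.5152 + 82.68 = 838.2 m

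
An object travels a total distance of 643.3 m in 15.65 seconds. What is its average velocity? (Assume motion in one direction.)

v_avg = Δd / Δt = 643.3 / 15.65 = 41.11 m/s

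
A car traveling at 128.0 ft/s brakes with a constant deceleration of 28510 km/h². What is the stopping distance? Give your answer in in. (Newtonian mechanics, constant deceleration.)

v₀ = 128.0 ft/s × 0.3048 = 39.0144 m/s
a = 28510 km/h² × 7.716049382716049e-05 = 2.19985 m/s²
d = v₀² / (2a) = 39.0144² / (2 × 2.19985) = 1522.12 / 4.3997 = 345.96 m
d = 345.96 m / 0.0254 = 13620 in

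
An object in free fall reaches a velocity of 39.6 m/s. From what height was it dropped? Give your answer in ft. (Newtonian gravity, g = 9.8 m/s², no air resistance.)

h = v² / (2g) = 39.6² / (2 × 9.8) = 80.0082 m
h = 80.0082 m / 0.3048 = 262.5 ft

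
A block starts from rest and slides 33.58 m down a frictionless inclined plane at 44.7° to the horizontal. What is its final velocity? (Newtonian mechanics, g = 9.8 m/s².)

a = g sin(θ) = 9.8 × sin(44.7°) = 6.8933 m/s²
v = √(2ad) = √(2 × 6.8933 × 33.58) = 21.52 m/s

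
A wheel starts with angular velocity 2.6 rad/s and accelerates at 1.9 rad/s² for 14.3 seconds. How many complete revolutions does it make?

θ = ω₀t + ½αt² = 2.6×14.3 + ½×1.9×14.3² = 231.4455 rad
Total revolutions = θ/(2π) = 231.4455/(2π) = 36.84
Complete revolutions = ⌊36.84⌋ = 36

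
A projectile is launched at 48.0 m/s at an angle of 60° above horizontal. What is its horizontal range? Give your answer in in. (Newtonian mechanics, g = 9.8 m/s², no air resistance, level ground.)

R = v₀² × sin(2θ) / g = 48.0² × sin(2 × 60°) / 9.8 = 2304.0 × 0.866025 / 9.8 = 203.604 m
R = 203.604 m / 0.0254 = 8016 in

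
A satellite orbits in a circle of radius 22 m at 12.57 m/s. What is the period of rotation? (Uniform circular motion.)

T = 2πr/v = 2π×22/12.57 = 11.0 s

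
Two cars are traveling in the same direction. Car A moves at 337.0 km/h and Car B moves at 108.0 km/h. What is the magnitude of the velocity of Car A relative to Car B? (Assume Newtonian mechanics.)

v_rel = |v_A - v_B| = |337.0 - 108.0| = 229.0 km/h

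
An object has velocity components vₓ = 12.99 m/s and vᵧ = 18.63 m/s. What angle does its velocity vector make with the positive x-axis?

θ = arctan(vᵧ/vₓ) = arctan(18.63/12.99) = 55.11°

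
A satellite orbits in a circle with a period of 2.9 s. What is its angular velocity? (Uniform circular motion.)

ω = 2π/T = 2π/2.9 = 2.1666 rad/s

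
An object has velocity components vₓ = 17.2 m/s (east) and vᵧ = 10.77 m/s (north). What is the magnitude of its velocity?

|v| = √(vₓ² + vᵧ²) = √(17.2² + 10.77²) = √(411.8329) = 20.29 m/s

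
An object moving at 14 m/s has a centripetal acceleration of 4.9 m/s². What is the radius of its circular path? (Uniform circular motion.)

r = v²/a_c = 14²/4.9 = 40.0 m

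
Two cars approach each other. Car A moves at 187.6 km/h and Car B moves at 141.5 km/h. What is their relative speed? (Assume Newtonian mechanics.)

v_rel = v_A + v_B = 187.6 + 141.5 = 329.1 km/h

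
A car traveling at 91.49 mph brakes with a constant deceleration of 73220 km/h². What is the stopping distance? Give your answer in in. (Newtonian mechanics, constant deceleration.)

v₀ = 91.49 mph × 0.44704 = 40.8997 m/s
a = 73220 km/h² × 7.716049382716049e-05 = 5.64969 m/s²
d = v₀² / (2a) = 40.8997² / (2 × 5.64969) = 1672.79 / 11.2994 = 148.042 m
d = 148.042 m / 0.0254 = 5828 in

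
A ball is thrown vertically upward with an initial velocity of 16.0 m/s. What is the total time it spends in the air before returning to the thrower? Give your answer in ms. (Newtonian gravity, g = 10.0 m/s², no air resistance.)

t_total = 2 × v₀ / g = 2 × 16.0 / 10.0 = 3.2 s
t_total = 3.2 s / 0.001 = 3200 ms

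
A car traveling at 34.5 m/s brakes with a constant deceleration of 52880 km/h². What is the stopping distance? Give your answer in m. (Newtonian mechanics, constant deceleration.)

a = 52880 km/h² × 7.716049382716049e-05 = 4.08025 m/s²
d = v₀² / (2a) = 34.5² / (2 × 4.08025) = 1190.25 / 8.1605 = 145.9 m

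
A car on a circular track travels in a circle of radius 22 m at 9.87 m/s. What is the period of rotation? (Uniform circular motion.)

T = 2πr/v = 2π×22/9.87 = 14.01 s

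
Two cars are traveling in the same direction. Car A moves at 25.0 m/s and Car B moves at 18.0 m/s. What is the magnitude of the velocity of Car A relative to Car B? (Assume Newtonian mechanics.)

v_rel = |v_A - v_B| = |25.0 - 18.0| = 7.0 m/s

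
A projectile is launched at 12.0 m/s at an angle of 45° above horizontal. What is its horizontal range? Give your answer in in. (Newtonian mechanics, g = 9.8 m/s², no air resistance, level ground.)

R = v₀² × sin(2θ) / g = 12.0² × sin(2 × 45°) / 9.8 = 144.0 × 1.0 / 9.8 = 14.6939 m
R = 14.6939 m / 0.0254 = 578.5 in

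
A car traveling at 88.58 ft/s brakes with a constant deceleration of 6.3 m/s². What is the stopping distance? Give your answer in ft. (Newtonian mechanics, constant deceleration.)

v₀ = 88.58 ft/s × 0.3048 = 26.9992 m/s
d = v₀² / (2a) = 26.9992² / (2 × 6.3) = 728.957 / 12.6 = 57.8537 m
d = 57.8537 m / 0.3048 = 189.8 ft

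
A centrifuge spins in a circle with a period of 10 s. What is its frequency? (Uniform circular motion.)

f = 1/T = 1/10 = 0.1 Hz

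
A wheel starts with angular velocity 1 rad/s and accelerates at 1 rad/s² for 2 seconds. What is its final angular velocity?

ω = ω₀ + αt = 1 + 1 × 2 = 3 rad/s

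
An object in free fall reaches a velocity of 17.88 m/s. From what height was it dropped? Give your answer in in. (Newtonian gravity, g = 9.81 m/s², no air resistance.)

h = v² / (2g) = 17.88² / (2 × 9.81) = 16.2943 m
h = 16.2943 m / 0.0254 = 641.5 in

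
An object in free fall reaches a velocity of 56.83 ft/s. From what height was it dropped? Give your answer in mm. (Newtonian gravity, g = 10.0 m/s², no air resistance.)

v = 56.83 ft/s × 0.3048 = 17.3218 m/s
h = v² / (2g) = 17.3218² / (2 × 10.0) = 15.0022 m
h = 15.0022 m / 0.001 = 15000 mm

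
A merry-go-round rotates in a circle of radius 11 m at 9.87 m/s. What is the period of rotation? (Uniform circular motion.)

T = 2πr/v = 2π×11/9.87 = 7.0 s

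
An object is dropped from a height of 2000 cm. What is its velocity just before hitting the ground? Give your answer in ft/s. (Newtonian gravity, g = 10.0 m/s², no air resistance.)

h = 2000 cm × 0.01 = 20.0 m
v = √(2gh) = √(2 × 10.0 × 20.0) = 20.0 m/s
v = 20.0 m/s / 0.3048 = 65.62 ft/s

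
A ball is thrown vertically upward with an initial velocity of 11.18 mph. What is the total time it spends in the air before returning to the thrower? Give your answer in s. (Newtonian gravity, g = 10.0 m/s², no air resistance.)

v₀ = 11.18 mph × 0.44704 = 4.99791 m/s
t_total = 2 × v₀ / g = 2 × 4.99791 / 10.0 = 0.9996 s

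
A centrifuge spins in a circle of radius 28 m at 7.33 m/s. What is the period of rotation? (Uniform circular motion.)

T = 2πr/v = 2π×28/7.33 = 24.0 s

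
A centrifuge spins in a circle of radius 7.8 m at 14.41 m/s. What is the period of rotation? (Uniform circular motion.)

T = 2πr/v = 2π×7.8/14.41 = 3.4 s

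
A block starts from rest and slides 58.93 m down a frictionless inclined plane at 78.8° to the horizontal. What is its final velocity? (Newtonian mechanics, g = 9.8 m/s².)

a = g sin(θ) = 9.8 × sin(78.8°) = 9.6134 m/s²
v = √(2ad) = √(2 × 9.6134 × 58.93) = 33.66 m/s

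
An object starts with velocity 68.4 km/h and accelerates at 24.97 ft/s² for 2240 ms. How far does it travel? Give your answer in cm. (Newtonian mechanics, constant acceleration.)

v₀ = 68.4 km/h × 0.2777777777777778 = 19.0 m/s
a = 24.97 ft/s² × 0.3048 = 7.61086 m/s²
t = 2240 ms × 0.001 = 2.24 s
d = v₀ × t + ½ × a × t² = 19.0 × 2.24 + 0.5 × 7.61086 × 2.24² = 61.6541 m
d = 61.6541 m / 0.01 = 6165 cm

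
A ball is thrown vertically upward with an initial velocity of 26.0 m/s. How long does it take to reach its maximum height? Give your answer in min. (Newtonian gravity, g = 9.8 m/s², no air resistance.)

t_up = v₀ / g = 26.0 / 9.8 = 2.65306 s
t_up = 2.65306 s / 60.0 = 0.04422 min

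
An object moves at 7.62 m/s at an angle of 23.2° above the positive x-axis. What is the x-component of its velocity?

vₓ = v cos(θ) = 7.62 × cos(23.2°) = 7.0 m/s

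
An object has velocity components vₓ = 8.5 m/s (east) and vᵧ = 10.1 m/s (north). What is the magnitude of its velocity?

|v| = √(vₓ² + vᵧ²) = √(8.5² + 10.1²) = √(174.26) = 13.2 m/s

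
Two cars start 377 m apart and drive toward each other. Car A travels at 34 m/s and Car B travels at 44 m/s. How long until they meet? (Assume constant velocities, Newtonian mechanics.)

Combined speed: v_combined = 34 + 44 = 78 m/s
Time to meet: t = d/v_combined = 377/78 = 4.83 s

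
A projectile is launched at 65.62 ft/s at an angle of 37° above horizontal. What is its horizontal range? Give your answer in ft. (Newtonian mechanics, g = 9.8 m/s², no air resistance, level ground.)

v₀ = 65.62 ft/s × 0.3048 = 20.001 m/s
R = v₀² × sin(2θ) / g = 20.001² × sin(2 × 37°) / 9.8 = 400.04 × 0.961262 / 9.8 = 39.2391 m
R = 39.2391 m / 0.3048 = 128.7 ft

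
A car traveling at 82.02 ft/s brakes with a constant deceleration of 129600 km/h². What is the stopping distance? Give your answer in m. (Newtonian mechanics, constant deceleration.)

v₀ = 82.02 ft/s × 0.3048 = 24.9997 m/s
a = 129600 km/h² × 7.716049382716049e-05 = 10.0 m/s²
d = v₀² / (2a) = 24.9997² / (2 × 10.0) = 624.985 / 20.0 = 31.25 m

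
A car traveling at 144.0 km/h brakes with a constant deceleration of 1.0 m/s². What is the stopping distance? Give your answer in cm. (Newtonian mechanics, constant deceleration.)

v₀ = 144.0 km/h × 0.2777777777777778 = 40.0 m/s
d = v₀² / (2a) = 40.0² / (2 × 1.0) = 1600.0 / 2.0 = 800.0 m
d = 800.0 m / 0.01 = 80000 cm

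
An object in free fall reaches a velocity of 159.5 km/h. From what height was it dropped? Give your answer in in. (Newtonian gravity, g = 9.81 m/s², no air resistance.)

v = 159.5 km/h × 0.2777777777777778 = 44.3056 m/s
h = v² / (2g) = 44.3056² / (2 × 9.81) = 100.05 m
h = 100.05 m / 0.0254 = 3939 in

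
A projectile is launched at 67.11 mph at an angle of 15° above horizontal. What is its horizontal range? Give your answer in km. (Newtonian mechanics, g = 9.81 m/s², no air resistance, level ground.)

v₀ = 67.11 mph × 0.44704 = 30.0009 m/s
R = v₀² × sin(2θ) / g = 30.0009² × sin(2 × 15°) / 9.81 = 900.054 × 0.5 / 9.81 = 45.8743 m
R = 45.8743 m / 1000.0 = 0.04587 km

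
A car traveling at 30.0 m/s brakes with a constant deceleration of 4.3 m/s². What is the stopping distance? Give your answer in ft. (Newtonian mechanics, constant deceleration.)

d = v₀² / (2a) = 30.0² / (2 × 4.3) = 900.0 / 8.6 = 104.651 m
d = 104.651 m / 0.3048 = 343.3 ft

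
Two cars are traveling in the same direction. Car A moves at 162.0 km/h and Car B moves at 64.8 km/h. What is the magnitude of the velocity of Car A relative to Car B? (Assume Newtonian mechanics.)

v_rel = |v_A - v_B| = |162.0 - 64.8| = 97.2 km/h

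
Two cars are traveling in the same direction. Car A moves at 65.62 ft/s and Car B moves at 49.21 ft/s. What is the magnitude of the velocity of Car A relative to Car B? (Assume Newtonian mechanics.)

v_rel = |v_A - v_B| = |65.62 - 49.21| = 16.41 ft/s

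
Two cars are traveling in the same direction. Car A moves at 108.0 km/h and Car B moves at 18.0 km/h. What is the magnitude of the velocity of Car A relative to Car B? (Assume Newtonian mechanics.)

v_rel = |v_A - v_B| = |108.0 - 18.0| = 90.0 km/h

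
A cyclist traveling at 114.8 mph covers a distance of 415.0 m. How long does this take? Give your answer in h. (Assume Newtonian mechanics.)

v = 114.8 mph × 0.44704 = 51.3202 m/s
t = d / v = 415.0 / 51.3202 = 8.08648 s
t = 8.08648 s / 3600.0 = 0.002246 h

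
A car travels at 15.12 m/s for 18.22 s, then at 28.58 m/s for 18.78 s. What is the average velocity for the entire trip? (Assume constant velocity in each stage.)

d₁ = v₁t₁ = 15.12 × 18.22 = 275.4864 m
d₂ = v₂t₂ = 28.58 × 18.78 = 536.7324 m
d_total = 812.2188 m, t_total = 37.0 s
v_avg = d_total/t_total = 812.2188/37.0 = 21.95 m/s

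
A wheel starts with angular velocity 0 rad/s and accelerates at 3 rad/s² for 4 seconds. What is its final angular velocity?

ω = ω₀ + αt = 0 + 3 × 4 = 12 rad/s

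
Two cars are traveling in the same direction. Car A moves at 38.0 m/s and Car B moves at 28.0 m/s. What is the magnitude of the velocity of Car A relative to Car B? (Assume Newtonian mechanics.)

v_rel = |v_A - v_B| = |38.0 - 28.0| = 10.0 m/s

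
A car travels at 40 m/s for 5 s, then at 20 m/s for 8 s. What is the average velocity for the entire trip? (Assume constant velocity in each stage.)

d₁ = v₁t₁ = 40 × 5 = 200 m
d₂ = v₂t₂ = 20 × 8 = 160 m
d_total = 360 m, t_total = 13 s
v_avg = d_total/t_total = 360/13 = 27.69 m/s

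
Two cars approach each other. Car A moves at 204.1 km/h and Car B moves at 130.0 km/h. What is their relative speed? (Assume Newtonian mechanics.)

v_rel = v_A + v_B = 204.1 + 130.0 = 334.1 km/h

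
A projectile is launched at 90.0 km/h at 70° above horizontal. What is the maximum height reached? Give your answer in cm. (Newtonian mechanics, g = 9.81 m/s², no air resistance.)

v₀ = 90.0 km/h × 0.2777777777777778 = 25.0 m/s
H = v₀² × sin²(θ) / (2g) = 25.0² × sin(70°)² / (2 × 9.81) = 625.0 × 0.883022 / 19.62 = 28.1289 m
H = 28.1289 m / 0.01 = 2813 cm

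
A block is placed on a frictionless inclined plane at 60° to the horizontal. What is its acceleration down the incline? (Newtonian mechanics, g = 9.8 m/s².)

a = g sin(θ) = 9.8 × sin(60°) = 9.8 × 0.866 = 8.49 m/s²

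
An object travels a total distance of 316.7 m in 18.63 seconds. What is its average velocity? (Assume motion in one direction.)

v_avg = Δd / Δt = 316.7 / 18.63 = 17.0 m/s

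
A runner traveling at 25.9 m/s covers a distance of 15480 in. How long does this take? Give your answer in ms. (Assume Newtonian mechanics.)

d = 15480 in × 0.0254 = 393.192 m
t = d / v = 393.192 / 25.9 = 15.1812 s
t = 15.1812 s / 0.001 = 15180 ms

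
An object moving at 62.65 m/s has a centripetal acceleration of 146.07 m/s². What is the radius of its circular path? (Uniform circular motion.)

r = v²/a_c = 62.65²/146.07 = 26.87 m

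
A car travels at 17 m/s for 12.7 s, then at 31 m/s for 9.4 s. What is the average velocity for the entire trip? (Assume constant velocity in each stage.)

d₁ = v₁t₁ = 17 × 12.7 = 215.9 m
d₂ = v₂t₂ = 31 × 9.4 = 291.4 m
d_total = 507.3 m, t_total = 22.1 s
v_avg = d_total/t_total = 507.3/22.1 = 22.95 m/s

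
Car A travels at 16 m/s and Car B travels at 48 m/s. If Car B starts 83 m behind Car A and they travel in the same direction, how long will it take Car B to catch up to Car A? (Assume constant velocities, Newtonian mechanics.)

Relative speed: v_rel = 48 - 16 = 32 m/s
Time to catch: t = d₀/v_rel = 83/32 = 2.59 s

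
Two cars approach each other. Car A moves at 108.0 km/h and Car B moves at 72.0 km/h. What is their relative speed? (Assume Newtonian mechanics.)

v_rel = v_A + v_B = 108.0 + 72.0 = 180.0 km/h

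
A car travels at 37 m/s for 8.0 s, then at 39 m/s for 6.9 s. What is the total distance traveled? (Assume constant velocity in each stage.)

d₁ = v₁t₁ = 37 × 8.0 = 296.0 m
d₂ = v₂t₂ = 39 × 6.9 = 269.1 m
d_total = 296.0 + 269.1 = 565.1 m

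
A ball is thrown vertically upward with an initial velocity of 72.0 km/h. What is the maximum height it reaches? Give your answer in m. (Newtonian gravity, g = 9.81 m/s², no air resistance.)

v₀ = 72.0 km/h × 0.2777777777777778 = 20.0 m/s
h_max = v₀² / (2g) = 20.0² / (2 × 9.81) = 400.0 / 19.62 = 20.39 m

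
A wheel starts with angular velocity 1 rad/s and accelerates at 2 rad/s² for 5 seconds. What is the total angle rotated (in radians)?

θ = ω₀t + ½αt² = 1×5 + ½×2×5² = 30.0 rad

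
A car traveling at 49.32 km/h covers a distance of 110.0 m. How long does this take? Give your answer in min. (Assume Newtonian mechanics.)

v = 49.32 km/h × 0.2777777777777778 = 13.7 m/s
t = d / v = 110.0 / 13.7 = 8.0292 s
t = 8.0292 s / 60.0 = 0.1338 min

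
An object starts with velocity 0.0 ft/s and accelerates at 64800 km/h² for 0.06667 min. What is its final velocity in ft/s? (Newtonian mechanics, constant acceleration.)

v₀ = 0.0 ft/s × 0.3048 = 0.0 m/s
a = 64800 km/h² × 7.716049382716049e-05 = 5.0 m/s²
t = 0.06667 min × 60.0 = 4.0002 s
v = v₀ + a × t = 0.0 + 5.0 × 4.0002 = 20.001 m/s
v = 20.001 m/s / 0.3048 = 65.62 ft/s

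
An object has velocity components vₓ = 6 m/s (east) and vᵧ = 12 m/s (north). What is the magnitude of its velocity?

|v| = √(vₓ² + vᵧ²) = √(6² + 12²) = √(180) = 13.42 m/s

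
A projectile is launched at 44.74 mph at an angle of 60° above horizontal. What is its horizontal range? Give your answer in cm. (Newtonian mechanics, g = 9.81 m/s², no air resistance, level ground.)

v₀ = 44.74 mph × 0.44704 = 20.0006 m/s
R = v₀² × sin(2θ) / g = 20.0006² × sin(2 × 60°) / 9.81 = 400.024 × 0.866025 / 9.81 = 35.314 m
R = 35.314 m / 0.01 = 3531 cm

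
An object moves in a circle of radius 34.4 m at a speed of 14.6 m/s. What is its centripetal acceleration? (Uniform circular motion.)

a_c = v²/r = 14.6²/34.4 = 213.16/34.4 = 6.2 m/s²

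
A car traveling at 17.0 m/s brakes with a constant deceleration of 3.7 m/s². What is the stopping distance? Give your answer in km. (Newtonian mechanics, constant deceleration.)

d = v₀² / (2a) = 17.0² / (2 × 3.7) = 289.0 / 7.4 = 39.0541 m
d = 39.0541 m / 1000.0 = 0.03905 km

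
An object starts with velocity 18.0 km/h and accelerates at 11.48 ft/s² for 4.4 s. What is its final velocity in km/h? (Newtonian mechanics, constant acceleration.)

v₀ = 18.0 km/h × 0.2777777777777778 = 5.0 m/s
a = 11.48 ft/s² × 0.3048 = 3.4991 m/s²
v = v₀ + a × t = 5.0 + 3.4991 × 4.4 = 20.396 m/s
v = 20.396 m/s / 0.2777777777777778 = 73.43 km/h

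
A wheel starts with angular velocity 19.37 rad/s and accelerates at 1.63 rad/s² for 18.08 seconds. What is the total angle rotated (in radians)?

θ = ω₀t + ½αt² = 19.37×18.08 + ½×1.63×18.08² = 616.62 rad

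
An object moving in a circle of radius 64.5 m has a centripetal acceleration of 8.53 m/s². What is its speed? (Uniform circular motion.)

v = √(a_c × r) = √(8.53 × 64.5) = 23.46 m/s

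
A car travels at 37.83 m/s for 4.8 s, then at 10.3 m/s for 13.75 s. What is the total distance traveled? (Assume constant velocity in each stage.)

d₁ = v₁t₁ = 37.83 × 4.8 = 181.584 m
d₂ = v₂t₂ = 10.3 × 13.75 = 141.625 m
d_total = 181.584 + 141.625 = 323.21 m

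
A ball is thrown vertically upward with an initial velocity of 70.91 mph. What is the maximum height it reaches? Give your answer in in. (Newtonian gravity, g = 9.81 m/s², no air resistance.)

v₀ = 70.91 mph × 0.44704 = 31.6996 m/s
h_max = v₀² / (2g) = 31.6996² / (2 × 9.81) = 1004.86 / 19.62 = 51.2161 m
h_max = 51.2161 m / 0.0254 = 2016 in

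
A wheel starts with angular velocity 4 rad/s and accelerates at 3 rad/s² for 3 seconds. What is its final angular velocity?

ω = ω₀ + αt = 4 + 3 × 3 = 13 rad/s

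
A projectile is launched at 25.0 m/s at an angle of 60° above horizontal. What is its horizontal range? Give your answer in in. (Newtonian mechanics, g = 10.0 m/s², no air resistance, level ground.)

R = v₀² × sin(2θ) / g = 25.0² × sin(2 × 60°) / 10.0 = 625.0 × 0.866025 / 10.0 = 54.1266 m
R = 54.1266 m / 0.0254 = 2131 in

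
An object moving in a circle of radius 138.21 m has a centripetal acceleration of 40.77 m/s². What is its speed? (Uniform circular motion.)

v = √(a_c × r) = √(40.77 × 138.21) = 75.07 m/s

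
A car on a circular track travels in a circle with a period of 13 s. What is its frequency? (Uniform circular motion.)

f = 1/T = 1/13 = 0.0769 Hz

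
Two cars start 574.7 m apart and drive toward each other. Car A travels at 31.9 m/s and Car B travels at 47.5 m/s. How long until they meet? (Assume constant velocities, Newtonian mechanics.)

Combined speed: v_combined = 31.9 + 47.5 = 79.4 m/s
Time to meet: t = d/v_combined = 574.7/79.4 = 7.24 s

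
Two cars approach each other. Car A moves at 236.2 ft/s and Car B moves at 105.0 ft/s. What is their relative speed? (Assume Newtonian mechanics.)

v_rel = v_A + v_B = 236.2 + 105.0 = 341.2 ft/s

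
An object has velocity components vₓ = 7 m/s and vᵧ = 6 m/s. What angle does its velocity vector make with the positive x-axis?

θ = arctan(vᵧ/vₓ) = arctan(6/7) = 40.6°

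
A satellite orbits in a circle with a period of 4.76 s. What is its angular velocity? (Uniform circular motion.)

ω = 2π/T = 2π/4.76 = 1.32 rad/s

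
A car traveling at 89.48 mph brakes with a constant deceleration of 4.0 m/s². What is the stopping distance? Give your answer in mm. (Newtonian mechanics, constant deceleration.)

v₀ = 89.48 mph × 0.44704 = 40.0011 m/s
d = v₀² / (2a) = 40.0011² / (2 × 4.0) = 1600.09 / 8.0 = 200.011 m
d = 200.011 m / 0.001 = 200000 mm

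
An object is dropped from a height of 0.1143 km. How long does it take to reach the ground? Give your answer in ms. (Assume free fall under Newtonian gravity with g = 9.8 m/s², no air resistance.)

h = 0.1143 km × 1000.0 = 114.3 m
t = √(2h/g) = √(2 × 114.3 / 9.8) = 4.82975 s
t = 4.82975 s / 0.001 = 4830 ms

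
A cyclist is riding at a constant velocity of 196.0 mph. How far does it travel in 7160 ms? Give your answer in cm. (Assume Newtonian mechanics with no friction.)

v = 196.0 mph × 0.44704 = 87.6198 m/s
t = 7160 ms × 0.001 = 7.16 s
d = v × t = 87.6198 × 7.16 = 627.358 m
d = 627.358 m / 0.01 = 62740 cm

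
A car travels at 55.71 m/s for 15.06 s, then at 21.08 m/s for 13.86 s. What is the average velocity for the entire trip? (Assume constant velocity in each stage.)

d₁ = v₁t₁ = 55.71 × 15.06 = 838.9926 m
d₂ = v₂t₂ = 21.08 × 13.86 = 292.1688 m
d_total = 1131.1614 m, t_total = 28.92 s
v_avg = d_total/t_total = 1131.1614/28.92 = 39.11 m/s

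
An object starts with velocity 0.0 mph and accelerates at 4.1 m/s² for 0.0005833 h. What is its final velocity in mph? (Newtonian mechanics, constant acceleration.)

v₀ = 0.0 mph × 0.44704 = 0.0 m/s
t = 0.0005833 h × 3600.0 = 2.09988 s
v = v₀ + a × t = 0.0 + 4.1 × 2.09988 = 8.60951 m/s
v = 8.60951 m/s / 0.44704 = 19.26 mph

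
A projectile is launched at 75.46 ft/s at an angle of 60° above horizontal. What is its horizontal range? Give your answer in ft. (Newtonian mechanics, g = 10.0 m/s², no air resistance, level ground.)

v₀ = 75.46 ft/s × 0.3048 = 23.0002 m/s
R = v₀² × sin(2θ) / g = 23.0002² × sin(2 × 60°) / 10.0 = 529.009 × 0.866025 / 10.0 = 45.8135 m
R = 45.8135 m / 0.3048 = 150.3 ft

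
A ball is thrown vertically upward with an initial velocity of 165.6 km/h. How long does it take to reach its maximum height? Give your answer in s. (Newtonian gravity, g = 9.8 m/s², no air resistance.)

v₀ = 165.6 km/h × 0.2777777777777778 = 46.0 m/s
t_up = v₀ / g = 46.0 / 9.8 = 4.694 s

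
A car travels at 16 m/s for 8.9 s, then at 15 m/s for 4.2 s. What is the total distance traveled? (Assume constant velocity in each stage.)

d₁ = v₁t₁ = 16 × 8.9 = 142.4 m
d₂ = v₂t₂ = 15 × 4.2 = 63.0 m
d_total = 142.4 + 63.0 = 205.4 m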